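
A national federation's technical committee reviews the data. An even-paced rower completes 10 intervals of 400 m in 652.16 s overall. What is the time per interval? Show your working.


Split time = total_time / n_laps = 652.16 / 10
Split time = 65.216 s per lap

65.216 s


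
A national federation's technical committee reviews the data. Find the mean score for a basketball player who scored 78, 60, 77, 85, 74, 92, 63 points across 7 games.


Average = sum / n
Sum = 529
Average = 529 / 7 = 75.5714

75.5714


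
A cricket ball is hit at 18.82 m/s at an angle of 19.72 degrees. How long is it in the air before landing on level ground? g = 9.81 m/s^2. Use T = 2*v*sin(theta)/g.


T = 2*v*sin(theta)/g
sin(theta) = sin(19.72 deg) = 0.3374
T = 2*18.82*0.3374 / 9.81
T = 12.7006 / 9.81 = 1.2947 s

1.2947 s


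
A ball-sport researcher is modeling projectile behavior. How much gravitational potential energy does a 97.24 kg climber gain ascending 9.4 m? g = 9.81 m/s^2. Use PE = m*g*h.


PE = m * g * h
PE = 97.24 * 9.81 * 9.4
PE = 953.9244 * 9.4 = 8966.8894 J

8966.8894 J


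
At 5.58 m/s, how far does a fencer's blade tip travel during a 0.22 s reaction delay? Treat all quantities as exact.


d = v * t
d = 5.58 * 0.22
d = 1.2276 m

1.2276 m


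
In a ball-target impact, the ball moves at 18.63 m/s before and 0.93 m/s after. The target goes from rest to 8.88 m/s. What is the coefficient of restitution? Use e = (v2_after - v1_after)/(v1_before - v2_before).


e = (v2_after - v1_after) / (v1_before - v2_before)
Numerator = 8.88 - 0.93 = 7.95
Denominator = 18.63 - 0 = 18.63
e = 7.95 / 18.63 = 0.4267

0.4267


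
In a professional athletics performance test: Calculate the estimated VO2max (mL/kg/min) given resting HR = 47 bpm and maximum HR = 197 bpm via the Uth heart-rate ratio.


VO2max = 15.3 * HRmax / HRrest
VO2max = 15.3 * 197 / 47
VO2max = 3014.1 / 47 = 64.1298 mL/kg/min

64.1298 mL/kg/min


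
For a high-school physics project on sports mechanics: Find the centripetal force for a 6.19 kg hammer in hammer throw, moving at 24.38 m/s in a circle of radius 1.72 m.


Fc = m * v^2 / r
v^2 = 24.38^2 = 594.3844
Fc = 6.19 * 594.3844 / 1.72
Fc = 3679.2394 / 1.72 = 2139.0927 N

2139.0927 N


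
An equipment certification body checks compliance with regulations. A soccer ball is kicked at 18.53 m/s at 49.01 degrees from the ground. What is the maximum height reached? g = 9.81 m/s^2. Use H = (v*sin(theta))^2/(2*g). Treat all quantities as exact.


H = (v*sin(theta))^2 / (2*g)
vy = v*sin(theta) = 18.53 * sin(49.01 deg) = 13.9869 m/s
H = vy^2 / (2*g) = 195.6331 / (2*9.81)
H = 195.6331 / 19.62 = 9.9711 m

9.9711 m


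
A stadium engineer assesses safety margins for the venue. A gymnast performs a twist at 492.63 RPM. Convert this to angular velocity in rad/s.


omega = RPM * 2 * pi / 60
omega = 492.63 * 2 * 3.14159 / 60
omega = 3095.2856 / 60 = 51.5881 rad/s

51.5881 rad/s


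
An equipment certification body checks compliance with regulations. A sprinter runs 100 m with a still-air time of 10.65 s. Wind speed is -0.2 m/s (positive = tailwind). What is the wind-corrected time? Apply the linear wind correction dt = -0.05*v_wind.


dt = -0.05 * v_wind = -0.05 * -0.2 = 0.01 s
t_corrected = t_still + dt = 10.65 + (0.01)
t_corrected = 10.66 s

10.66 s


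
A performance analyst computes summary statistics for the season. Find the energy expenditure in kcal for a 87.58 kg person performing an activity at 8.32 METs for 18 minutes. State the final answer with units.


kcal = MET * mass * time_hr
Convert time: 18 min = 0.3 hr
kcal = 8.32 * 87.58 * 0.3
kcal = 218.5997 kcal

218.5997 kcal


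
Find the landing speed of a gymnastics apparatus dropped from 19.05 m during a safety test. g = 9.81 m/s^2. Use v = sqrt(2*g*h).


v = sqrt(2 * g * h)
v = sqrt(2 * 9.81 * 19.05)
v = sqrt(373.761) = 19.3329 m/s

19.3329 m/s


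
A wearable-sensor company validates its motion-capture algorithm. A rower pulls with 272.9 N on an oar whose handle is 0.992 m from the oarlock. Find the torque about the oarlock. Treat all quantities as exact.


tau = F * d
tau = 272.9 * 0.992
tau = 270.7168 N*m

270.7168 N*m


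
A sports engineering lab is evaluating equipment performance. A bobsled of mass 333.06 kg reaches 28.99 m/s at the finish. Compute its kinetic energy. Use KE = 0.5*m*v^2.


KE = 0.5 * m * v^2
KE = 0.5 * 333.06 * 28.99^2
KE = 0.5 * 333.06 * 840.4201 = 139955.1593 J

139955.1593 J


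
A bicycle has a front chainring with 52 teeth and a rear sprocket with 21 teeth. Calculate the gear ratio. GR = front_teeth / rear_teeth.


GR = front_teeth / rear_teeth
GR = 52 / 21
GR = 2.4762

2.4762


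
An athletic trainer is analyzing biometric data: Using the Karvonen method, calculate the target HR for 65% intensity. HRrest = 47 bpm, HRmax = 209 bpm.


Target = HRrest + pct*(HRmax - HRrest)
Heart rate reserve = HRmax - HRrest = 209 - 47 = 162 bpm
Fraction = 65% = 0.65
Target = 47 + 0.65 * 162
Target = 47 + 105.3 = 152.3 bpm

152.3 bpm


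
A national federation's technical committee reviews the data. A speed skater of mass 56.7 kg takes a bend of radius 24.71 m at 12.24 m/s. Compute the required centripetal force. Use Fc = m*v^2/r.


Fc = m * v^2 / r
v^2 = 12.24^2 = 149.8176
Fc = 56.7 * 149.8176 / 24.71
Fc = 8494.6579 / 24.71 = 343.7741 N

343.7741 N


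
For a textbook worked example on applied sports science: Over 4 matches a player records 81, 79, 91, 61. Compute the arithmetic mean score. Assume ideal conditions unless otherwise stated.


Average = sum / n
Sum = 312
Average = 312 / 4 = 78

78


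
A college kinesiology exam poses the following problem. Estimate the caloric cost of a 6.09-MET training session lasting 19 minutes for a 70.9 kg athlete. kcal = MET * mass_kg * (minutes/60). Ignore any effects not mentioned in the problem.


kcal = MET * mass * time_hr
Convert time: 19 min = 0.3167 hr
kcal = 6.09 * 70.9 * 0.3167
kcal = 136.7306 kcal

136.7306 kcal


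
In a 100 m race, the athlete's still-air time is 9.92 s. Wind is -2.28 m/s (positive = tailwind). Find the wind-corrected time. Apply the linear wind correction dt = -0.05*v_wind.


dt = -0.05 * v_wind = -0.05 * -2.28 = 0.114 s
t_corrected = t_still + dt = 9.92 + (0.114)
t_corrected = 10.034 s

10.034 s


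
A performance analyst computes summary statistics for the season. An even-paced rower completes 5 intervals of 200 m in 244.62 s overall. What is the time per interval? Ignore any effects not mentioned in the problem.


Split time = total_time / n_laps = 244.62 / 5
Split time = 48.924 s per lap

48.924 s


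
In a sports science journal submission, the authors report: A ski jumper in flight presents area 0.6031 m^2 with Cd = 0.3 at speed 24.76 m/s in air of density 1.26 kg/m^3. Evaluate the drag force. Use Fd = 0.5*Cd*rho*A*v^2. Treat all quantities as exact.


Fd = 0.5 * Cd * rho * A * v^2
Fd = 0.5 * 0.3 * 1.26 * 0.6031 * 24.76^2
v^2 = 613.0576
Fd = 0.5 * 0.3 * 1.26 * 0.6031 * 613.0576 = 69.8799 N

69.8799 N


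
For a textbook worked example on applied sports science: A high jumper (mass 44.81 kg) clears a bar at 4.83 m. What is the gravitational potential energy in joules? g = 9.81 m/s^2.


PE = m * g * h
PE = 44.81 * 9.81 * 4.83
PE = 439.5861 * 4.83 = 2123.2009 J

2123.2009 J


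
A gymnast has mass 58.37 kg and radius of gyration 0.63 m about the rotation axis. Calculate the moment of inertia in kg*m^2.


I = m * k^2
I = 58.37 * 0.63^2
I = 58.37 * 0.3969 = 23.1671 kg*m^2

23.1671 kg*m^2


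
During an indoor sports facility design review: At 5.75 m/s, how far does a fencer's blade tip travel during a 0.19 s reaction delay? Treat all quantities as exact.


d = v * t
d = 5.75 * 0.19
d = 1.0925 m

1.0925 m


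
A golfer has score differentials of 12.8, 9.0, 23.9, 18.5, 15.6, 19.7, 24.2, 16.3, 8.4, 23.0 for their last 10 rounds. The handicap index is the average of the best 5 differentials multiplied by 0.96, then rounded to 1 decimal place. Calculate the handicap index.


All differentials: 12.8, 9.0, 23.9, 18.5, 15.6, 19.7, 24.2, 16.3, 8.4, 23.0
Sorted: 8.4, 9.0, 12.8, 15.6, 16.3, 18.5, 19.7, 23.0, 23.9, 24.2
Best 5: 8.4, 9.0, 12.8, 15.6, 16.3
Average of best = 62.1 / 5 = 12.42
Raw index = 12.42 * 0.96 = 11.9232
Handicap index = round(11.9232, 1) = 11.9

11.9


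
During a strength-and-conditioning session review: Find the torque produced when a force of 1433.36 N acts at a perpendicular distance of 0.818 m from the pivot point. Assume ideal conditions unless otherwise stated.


tau = F * d
tau = 1433.36 * 0.818
tau = 1172.4885 N*m

1172.4885 N*m


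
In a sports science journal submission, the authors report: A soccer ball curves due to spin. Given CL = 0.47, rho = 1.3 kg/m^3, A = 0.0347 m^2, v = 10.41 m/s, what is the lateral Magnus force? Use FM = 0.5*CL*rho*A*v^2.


FM = 0.5 * CL * rho * A * v^2
FM = 0.5 * 0.47 * 1.3 * 0.0347 * 10.41^2
v^2 = 108.3681
FM = 0.5 * 0.47 * 1.3 * 0.0347 * 108.3681 = 1.1488 N

1.1488 N


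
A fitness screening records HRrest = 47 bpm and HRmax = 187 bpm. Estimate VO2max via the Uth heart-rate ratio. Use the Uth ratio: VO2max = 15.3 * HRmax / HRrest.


VO2max = 15.3 * HRmax / HRrest
VO2max = 15.3 * 187 / 47
VO2max = 2861.1 / 47 = 60.8745 mL/kg/min

60.8745 mL/kg/min


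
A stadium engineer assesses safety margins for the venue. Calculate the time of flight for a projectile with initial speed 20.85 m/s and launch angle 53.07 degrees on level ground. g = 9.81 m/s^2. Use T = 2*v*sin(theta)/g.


T = 2*v*sin(theta)/g
sin(theta) = sin(53.07 deg) = 0.7994
T = 2*20.85*0.7994 / 9.81
T = 33.3337 / 9.81 = 3.3979 s

3.3979 s


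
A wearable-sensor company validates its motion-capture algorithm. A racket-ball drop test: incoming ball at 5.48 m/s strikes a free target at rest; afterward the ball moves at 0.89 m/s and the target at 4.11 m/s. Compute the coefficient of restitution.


e = (v2_after - v1_after) / (v1_before - v2_before)
Numerator = 4.11 - 0.89 = 3.22
Denominator = 5.48 - 0 = 5.48
e = 3.22 / 5.48 = 0.5876

0.5876


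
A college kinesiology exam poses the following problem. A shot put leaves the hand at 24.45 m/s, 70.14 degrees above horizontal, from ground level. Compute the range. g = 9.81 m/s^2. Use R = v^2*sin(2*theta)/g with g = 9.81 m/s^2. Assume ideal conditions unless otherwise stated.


R = v^2 * sin(2*theta) / g
Convert angle to radians: theta = 70.14 deg = 1.2242 rad
sin(2*theta) = sin(2.4483) = 0.639
R = 24.45^2 * 0.639 / 9.81
R = 597.8025 * 0.639 / 9.81 = 38.9416 m

38.9416 m


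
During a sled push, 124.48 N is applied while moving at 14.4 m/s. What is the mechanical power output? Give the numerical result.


P = F * v
P = 124.48 * 14.4
P = 1792.512 W

1792.512 W


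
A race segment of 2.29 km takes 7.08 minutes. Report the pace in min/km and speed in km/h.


Pace = time / distance = 7.08 min / 2.29 km = 3.0917 min/km
Speed = distance / time_in_hours = 2.29 / 0.118 hr
Speed = 19.4068 km/h

3.0917 min/km, 19.4068 km/h


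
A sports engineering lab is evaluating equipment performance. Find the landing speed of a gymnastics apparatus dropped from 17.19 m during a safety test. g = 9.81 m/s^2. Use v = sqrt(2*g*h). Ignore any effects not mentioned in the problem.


v = sqrt(2 * g * h)
v = sqrt(2 * 9.81 * 17.19)
v = sqrt(337.2678) = 18.3649 m/s

18.3649 m/s


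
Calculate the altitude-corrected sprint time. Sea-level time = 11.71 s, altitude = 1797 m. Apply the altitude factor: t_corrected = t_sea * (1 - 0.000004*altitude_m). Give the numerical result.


Correction factor = 1 - 0.000004 * 1797 = 0.992812
t_corrected = t_sea * factor = 11.71 * 0.992812
t_corrected = 11.6258 s

11.6258 s


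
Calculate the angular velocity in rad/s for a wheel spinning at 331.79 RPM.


omega = RPM * 2 * pi / 60
omega = 331.79 * 2 * 3.14159 / 60
omega = 2084.6981 / 60 = 34.745 rad/s

34.745 rad/s


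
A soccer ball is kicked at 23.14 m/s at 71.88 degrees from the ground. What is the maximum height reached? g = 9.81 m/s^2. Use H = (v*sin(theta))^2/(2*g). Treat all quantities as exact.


H = (v*sin(theta))^2 / (2*g)
vy = v*sin(theta) = 23.14 * sin(71.88 deg) = 21.9924 m/s
H = vy^2 / (2*g) = 483.6667 / (2*9.81)
H = 483.6667 / 19.62 = 24.6517 m

24.6517 m


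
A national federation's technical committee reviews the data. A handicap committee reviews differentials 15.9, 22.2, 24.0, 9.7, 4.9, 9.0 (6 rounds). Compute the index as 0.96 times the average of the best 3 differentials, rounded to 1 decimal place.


All differentials: 15.9, 22.2, 24.0, 9.7, 4.9, 9.0
Sorted: 4.9, 9.0, 9.7, 15.9, 22.2, 24.0
Best 3: 4.9, 9.0, 9.7
Average of best = 23.6 / 3 = 7.8667
Raw index = 7.8667 * 0.96 = 7.552
Handicap index = round(7.552, 1) = 7.6

7.6


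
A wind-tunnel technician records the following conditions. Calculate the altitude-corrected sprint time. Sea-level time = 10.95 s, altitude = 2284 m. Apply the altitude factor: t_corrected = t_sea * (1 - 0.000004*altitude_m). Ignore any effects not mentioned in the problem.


Correction factor = 1 - 0.000004 * 2284 = 0.990864
t_corrected = t_sea * factor = 10.95 * 0.990864
t_corrected = 10.85 s

10.85 s


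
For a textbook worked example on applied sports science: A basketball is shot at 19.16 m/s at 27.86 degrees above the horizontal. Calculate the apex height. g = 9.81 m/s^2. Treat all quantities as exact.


H = (v*sin(theta))^2 / (2*g)
vy = v*sin(theta) = 19.16 * sin(27.86 deg) = 8.9537 m/s
H = vy^2 / (2*g) = 80.169 / (2*9.81)
H = 80.169 / 19.62 = 4.0861 m

4.0861 m


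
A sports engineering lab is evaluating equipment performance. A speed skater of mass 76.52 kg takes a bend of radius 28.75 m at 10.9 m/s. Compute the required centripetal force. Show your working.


Fc = m * v^2 / r
v^2 = 10.9^2 = 118.81
Fc = 76.52 * 118.81 / 28.75
Fc = 9091.3412 / 28.75 = 316.2206 N

316.2206 N


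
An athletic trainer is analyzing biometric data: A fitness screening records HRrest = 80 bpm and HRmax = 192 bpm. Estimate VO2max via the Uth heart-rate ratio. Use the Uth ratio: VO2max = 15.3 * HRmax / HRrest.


VO2max = 15.3 * HRmax / HRrest
VO2max = 15.3 * 192 / 80
VO2max = 2937.6 / 80 = 36.72 mL/kg/min

36.72 mL/kg/min


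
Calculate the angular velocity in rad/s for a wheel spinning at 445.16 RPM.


omega = RPM * 2 * pi / 60
omega = 445.16 * 2 * 3.14159 / 60
omega = 2797.0228 / 60 = 46.617 rad/s

46.617 rad/s


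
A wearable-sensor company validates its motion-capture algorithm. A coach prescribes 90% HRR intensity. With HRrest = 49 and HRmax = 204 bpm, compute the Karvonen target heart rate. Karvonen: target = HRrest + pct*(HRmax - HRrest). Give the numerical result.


Target = HRrest + pct*(HRmax - HRrest)
Heart rate reserve = HRmax - HRrest = 204 - 49 = 155 bpm
Fraction = 90% = 0.9
Target = 49 + 0.9 * 155
Target = 49 + 139.5 = 188.5 bpm

188.5 bpm


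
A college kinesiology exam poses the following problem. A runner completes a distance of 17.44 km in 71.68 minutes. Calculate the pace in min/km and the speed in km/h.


Pace = time / distance = 71.68 min / 17.44 km = 4.1101 min/km
Speed = distance / time_in_hours = 17.44 / 1.1947 hr
Speed = 14.5982 km/h

4.1101 min/km, 14.5982 km/h


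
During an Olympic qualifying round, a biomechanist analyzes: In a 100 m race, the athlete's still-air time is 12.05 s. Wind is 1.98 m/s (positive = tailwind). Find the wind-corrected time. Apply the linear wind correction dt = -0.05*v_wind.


dt = -0.05 * v_wind = -0.05 * 1.98 = -0.099 s
t_corrected = t_still + dt = 12.05 + (-0.099)
t_corrected = 11.951 s

11.951 s


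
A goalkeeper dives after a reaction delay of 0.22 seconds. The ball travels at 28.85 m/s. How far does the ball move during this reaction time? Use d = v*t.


d = v * t
d = 28.85 * 0.22
d = 6.347 m

6.347 m


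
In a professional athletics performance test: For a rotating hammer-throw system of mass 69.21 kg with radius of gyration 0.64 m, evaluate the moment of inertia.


I = m * k^2
I = 69.21 * 0.64^2
I = 69.21 * 0.4096 = 28.3484 kg*m^2

28.3484 kg*m^2


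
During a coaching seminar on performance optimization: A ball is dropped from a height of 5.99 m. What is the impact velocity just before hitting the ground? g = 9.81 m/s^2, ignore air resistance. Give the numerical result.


v = sqrt(2 * g * h)
v = sqrt(2 * 9.81 * 5.99)
v = sqrt(117.5238) = 10.8408 m/s

10.8408 m/s


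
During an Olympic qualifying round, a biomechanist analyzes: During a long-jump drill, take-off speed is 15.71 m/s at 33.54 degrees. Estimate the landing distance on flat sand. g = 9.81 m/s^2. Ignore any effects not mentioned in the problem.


R = v^2 * sin(2*theta) / g
Convert angle to radians: theta = 33.54 deg = 0.5854 rad
sin(2*theta) = sin(1.1708) = 0.921
R = 15.71^2 * 0.921 / 9.81
R = 246.8041 * 0.921 / 9.81 = 23.1722 m

23.1722 m


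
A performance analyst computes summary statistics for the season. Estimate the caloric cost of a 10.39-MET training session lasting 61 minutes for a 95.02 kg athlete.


kcal = MET * mass * time_hr
Convert time: 61 min = 1.0167 hr
kcal = 10.39 * 95.02 * 1.0167
kcal = 1003.7121 kcal

1003.7121 kcal


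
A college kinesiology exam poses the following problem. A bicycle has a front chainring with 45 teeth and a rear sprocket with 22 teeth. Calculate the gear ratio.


GR = front_teeth / rear_teeth
GR = 45 / 22
GR = 2.0455

2.0455


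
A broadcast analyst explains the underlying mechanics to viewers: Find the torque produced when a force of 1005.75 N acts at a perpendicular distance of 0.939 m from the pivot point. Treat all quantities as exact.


tau = F * d
tau = 1005.75 * 0.939
tau = 944.3992 N*m

944.3992 N*m


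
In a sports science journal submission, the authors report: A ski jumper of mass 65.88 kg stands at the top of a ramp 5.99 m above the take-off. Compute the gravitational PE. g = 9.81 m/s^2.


PE = m * g * h
PE = 65.88 * 9.81 * 5.99
PE = 646.2828 * 5.99 = 3871.234 J

3871.234 J


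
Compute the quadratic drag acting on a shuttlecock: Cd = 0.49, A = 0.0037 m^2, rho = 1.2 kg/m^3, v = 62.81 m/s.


Fd = 0.5 * Cd * rho * A * v^2
Fd = 0.5 * 0.49 * 1.2 * 0.0037 * 62.81^2
v^2 = 3945.0961
Fd = 0.5 * 0.49 * 1.2 * 0.0037 * 3945.0961 = 4.2915 N

4.2915 N


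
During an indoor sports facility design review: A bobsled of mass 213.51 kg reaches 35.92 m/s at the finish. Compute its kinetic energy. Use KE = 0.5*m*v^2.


KE = 0.5 * m * v^2
KE = 0.5 * 213.51 * 35.92^2
KE = 0.5 * 213.51 * 1290.2464 = 137740.2544 J

137740.2544 J


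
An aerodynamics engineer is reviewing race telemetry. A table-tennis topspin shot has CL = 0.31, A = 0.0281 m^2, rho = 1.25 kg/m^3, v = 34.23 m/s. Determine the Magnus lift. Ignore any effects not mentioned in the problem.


FM = 0.5 * CL * rho * A * v^2
FM = 0.5 * 0.31 * 1.25 * 0.0281 * 34.23^2
v^2 = 1171.6929
FM = 0.5 * 0.31 * 1.25 * 0.0281 * 1171.6929 = 6.3791 N

6.3791 N


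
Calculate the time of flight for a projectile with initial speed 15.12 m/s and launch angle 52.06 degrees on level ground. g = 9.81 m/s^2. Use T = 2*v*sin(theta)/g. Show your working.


T = 2*v*sin(theta)/g
sin(theta) = sin(52.06 deg) = 0.7887
T = 2*15.12*0.7887 / 9.81
T = 23.8489 / 9.81 = 2.4311 s

2.4311 s


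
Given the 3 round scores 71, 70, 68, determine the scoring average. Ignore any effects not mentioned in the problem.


Average = sum / n
Sum = 209
Average = 209 / 3 = 69.6667

69.6667


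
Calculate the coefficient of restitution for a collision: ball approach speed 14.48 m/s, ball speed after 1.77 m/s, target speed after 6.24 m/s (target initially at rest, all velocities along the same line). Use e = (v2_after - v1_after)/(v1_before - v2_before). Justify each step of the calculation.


e = (v2_after - v1_after) / (v1_before - v2_before)
Numerator = 6.24 - 1.77 = 4.47
Denominator = 14.48 - 0 = 14.48
e = 4.47 / 14.48 = 0.3087

0.3087


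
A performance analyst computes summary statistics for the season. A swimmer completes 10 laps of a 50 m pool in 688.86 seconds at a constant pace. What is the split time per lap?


Split time = total_time / n_laps = 688.86 / 10
Split time = 68.886 s per lap

68.886 s


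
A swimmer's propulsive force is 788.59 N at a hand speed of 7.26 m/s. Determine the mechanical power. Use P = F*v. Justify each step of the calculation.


P = F * v
P = 788.59 * 7.26
P = 5725.1634 W

5725.1634 W


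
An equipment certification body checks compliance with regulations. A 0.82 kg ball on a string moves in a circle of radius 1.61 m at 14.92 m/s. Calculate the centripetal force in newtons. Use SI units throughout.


Fc = m * v^2 / r
v^2 = 14.92^2 = 222.6064
Fc = 0.82 * 222.6064 / 1.61
Fc = 182.5372 / 1.61 = 113.3772 N

113.3772 N


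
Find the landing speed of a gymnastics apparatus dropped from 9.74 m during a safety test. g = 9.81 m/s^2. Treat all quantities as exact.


v = sqrt(2 * g * h)
v = sqrt(2 * 9.81 * 9.74)
v = sqrt(191.0988) = 13.8238 m/s

13.8238 m/s


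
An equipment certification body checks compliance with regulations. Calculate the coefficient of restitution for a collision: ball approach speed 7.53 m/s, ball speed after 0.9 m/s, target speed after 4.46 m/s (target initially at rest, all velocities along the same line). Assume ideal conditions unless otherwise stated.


e = (v2_after - v1_after) / (v1_before - v2_before)
Numerator = 4.46 - 0.9 = 3.56
Denominator = 7.53 - 0 = 7.53
e = 3.56 / 7.53 = 0.4728

0.4728


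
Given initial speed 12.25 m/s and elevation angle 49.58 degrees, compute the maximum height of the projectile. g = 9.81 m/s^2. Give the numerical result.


H = (v*sin(theta))^2 / (2*g)
vy = v*sin(theta) = 12.25 * sin(49.58 deg) = 9.3261 m/s
H = vy^2 / (2*g) = 86.9756 / (2*9.81)
H = 86.9756 / 19.62 = 4.433 m

4.433 m


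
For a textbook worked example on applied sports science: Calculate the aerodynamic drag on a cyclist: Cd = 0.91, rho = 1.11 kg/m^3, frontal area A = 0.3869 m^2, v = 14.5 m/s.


Fd = 0.5 * Cd * rho * A * v^2
Fd = 0.5 * 0.91 * 1.11 * 0.3869 * 14.5^2
v^2 = 210.25
Fd = 0.5 * 0.91 * 1.11 * 0.3869 * 210.25 = 41.0837 N

41.0837 N


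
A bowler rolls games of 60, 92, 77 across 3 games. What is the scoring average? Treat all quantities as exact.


Average = sum / n
Sum = 229
Average = 229 / 3 = 76.3333

76.3333


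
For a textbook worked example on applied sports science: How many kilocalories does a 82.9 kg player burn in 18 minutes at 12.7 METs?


kcal = MET * mass * time_hr
Convert time: 18 min = 0.3 hr
kcal = 12.7 * 82.9 * 0.3
kcal = 315.849 kcal

315.849 kcal


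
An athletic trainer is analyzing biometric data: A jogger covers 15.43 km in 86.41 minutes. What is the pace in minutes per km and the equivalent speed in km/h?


Pace = time / distance = 86.41 min / 15.43 km = 5.6001 min/km
Speed = distance / time_in_hours = 15.43 / 1.4402 hr
Speed = 10.714 km/h

5.6001 min/km, 10.714 km/h


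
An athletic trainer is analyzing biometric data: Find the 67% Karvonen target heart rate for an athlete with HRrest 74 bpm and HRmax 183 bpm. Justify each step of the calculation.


Target = HRrest + pct*(HRmax - HRrest)
Heart rate reserve = HRmax - HRrest = 183 - 74 = 109 bpm
Fraction = 67% = 0.67
Target = 74 + 0.67 * 109
Target = 74 + 73.03 = 147.03 bpm

147.03 bpm


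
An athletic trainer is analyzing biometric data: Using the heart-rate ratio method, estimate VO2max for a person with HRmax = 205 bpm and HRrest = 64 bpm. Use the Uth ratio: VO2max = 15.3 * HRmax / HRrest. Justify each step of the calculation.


VO2max = 15.3 * HRmax / HRrest
VO2max = 15.3 * 205 / 64
VO2max = 3136.5 / 64 = 49.0078 mL/kg/min

49.0078 mL/kg/min


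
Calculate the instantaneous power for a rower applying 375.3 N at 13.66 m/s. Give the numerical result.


P = F * v
P = 375.3 * 13.66
P = 5126.598 W

5126.598 W


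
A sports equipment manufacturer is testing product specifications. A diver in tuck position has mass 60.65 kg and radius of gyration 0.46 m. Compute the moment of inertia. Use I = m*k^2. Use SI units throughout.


I = m * k^2
I = 60.65 * 0.46^2
I = 60.65 * 0.2116 = 12.8335 kg*m^2

12.8335 kg*m^2


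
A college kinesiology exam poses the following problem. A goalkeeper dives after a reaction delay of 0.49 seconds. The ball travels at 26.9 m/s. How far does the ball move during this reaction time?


d = v * t
d = 26.9 * 0.49
d = 13.181 m

13.181 m


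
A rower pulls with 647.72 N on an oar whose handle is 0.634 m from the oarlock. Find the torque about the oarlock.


tau = F * d
tau = 647.72 * 0.634
tau = 410.6545 N*m

410.6545 N*m


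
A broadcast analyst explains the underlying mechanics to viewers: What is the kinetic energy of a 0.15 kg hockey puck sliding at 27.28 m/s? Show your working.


KE = 0.5 * m * v^2
KE = 0.5 * 0.15 * 27.28^2
KE = 0.5 * 0.15 * 744.1984 = 55.8149 J

55.8149 J


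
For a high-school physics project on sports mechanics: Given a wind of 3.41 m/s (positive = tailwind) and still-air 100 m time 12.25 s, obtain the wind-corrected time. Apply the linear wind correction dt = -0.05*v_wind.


dt = -0.05 * v_wind = -0.05 * 3.41 = -0.1705 s
t_corrected = t_still + dt = 12.25 + (-0.1705)
t_corrected = 12.0795 s

12.0795 s


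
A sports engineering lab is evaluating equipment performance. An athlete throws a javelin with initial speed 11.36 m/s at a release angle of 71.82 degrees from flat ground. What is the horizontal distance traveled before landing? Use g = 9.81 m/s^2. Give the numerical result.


R = v^2 * sin(2*theta) / g
Convert angle to radians: theta = 71.82 deg = 1.2535 rad
sin(2*theta) = sin(2.507) = 0.5929
R = 11.36^2 * 0.5929 / 9.81
R = 129.0496 * 0.5929 / 9.81 = 7.799 m

7.799 m


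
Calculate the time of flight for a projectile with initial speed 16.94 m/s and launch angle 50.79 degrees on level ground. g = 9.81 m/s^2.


T = 2*v*sin(theta)/g
sin(theta) = sin(50.79 deg) = 0.7748
T = 2*16.94*0.7748 / 9.81
T = 26.2514 / 9.81 = 2.676 s

2.676 s


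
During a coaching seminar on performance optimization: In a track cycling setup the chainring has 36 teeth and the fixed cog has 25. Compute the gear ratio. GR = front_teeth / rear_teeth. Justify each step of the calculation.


GR = front_teeth / rear_teeth
GR = 36 / 25
GR = 1.44

1.44


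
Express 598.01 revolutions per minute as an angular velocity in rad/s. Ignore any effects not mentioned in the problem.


omega = RPM * 2 * pi / 60
omega = 598.01 * 2 * 3.14159 / 60
omega = 3757.4076 / 60 = 62.6235 rad/s

62.6235 rad/s


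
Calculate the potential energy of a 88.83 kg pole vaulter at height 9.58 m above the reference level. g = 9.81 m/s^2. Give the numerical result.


PE = m * g * h
PE = 88.83 * 9.81 * 9.58
PE = 871.4223 * 9.58 = 8348.2256 J

8348.2256 J


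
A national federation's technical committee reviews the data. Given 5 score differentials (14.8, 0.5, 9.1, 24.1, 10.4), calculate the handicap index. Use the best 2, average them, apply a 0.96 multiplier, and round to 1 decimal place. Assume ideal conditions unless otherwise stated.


All differentials: 14.8, 0.5, 9.1, 24.1, 10.4
Sorted: 0.5, 9.1, 10.4, 14.8, 24.1
Best 2: 0.5, 9.1
Average of best = 9.6 / 2 = 4.8
Raw index = 4.8 * 0.96 = 4.608
Handicap index = round(4.608, 1) = 4.6

4.6


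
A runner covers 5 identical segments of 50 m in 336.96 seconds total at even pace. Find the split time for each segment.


Split time = total_time / n_laps = 336.96 / 5
Split time = 67.392 s per lap

67.392 s


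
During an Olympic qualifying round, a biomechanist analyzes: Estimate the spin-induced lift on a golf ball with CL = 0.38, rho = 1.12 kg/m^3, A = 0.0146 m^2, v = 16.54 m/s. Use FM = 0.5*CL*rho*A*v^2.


FM = 0.5 * CL * rho * A * v^2
FM = 0.5 * 0.38 * 1.12 * 0.0146 * 16.54^2
v^2 = 273.5716
FM = 0.5 * 0.38 * 1.12 * 0.0146 * 273.5716 = 0.85 N

0.85 N


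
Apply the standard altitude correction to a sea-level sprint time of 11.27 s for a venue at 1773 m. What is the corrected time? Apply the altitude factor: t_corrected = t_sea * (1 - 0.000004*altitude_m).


Correction factor = 1 - 0.000004 * 1773 = 0.992908
t_corrected = t_sea * factor = 11.27 * 0.992908
t_corrected = 11.1901 s

11.1901 s


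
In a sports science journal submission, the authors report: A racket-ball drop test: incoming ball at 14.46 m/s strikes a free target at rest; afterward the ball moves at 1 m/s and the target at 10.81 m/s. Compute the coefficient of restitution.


e = (v2_after - v1_after) / (v1_before - v2_before)
Numerator = 10.81 - 1 = 9.81
Denominator = 14.46 - 0 = 14.46
e = 9.81 / 14.46 = 0.6784

0.6784


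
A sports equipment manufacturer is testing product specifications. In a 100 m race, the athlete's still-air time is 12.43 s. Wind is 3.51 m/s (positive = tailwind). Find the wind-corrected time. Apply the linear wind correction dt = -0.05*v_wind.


dt = -0.05 * v_wind = -0.05 * 3.51 = -0.1755 s
t_corrected = t_still + dt = 12.43 + (-0.1755)
t_corrected = 12.2545 s

12.2545 s


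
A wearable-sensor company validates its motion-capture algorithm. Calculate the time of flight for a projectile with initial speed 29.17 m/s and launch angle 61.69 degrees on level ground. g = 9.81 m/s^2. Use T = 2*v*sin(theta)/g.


T = 2*v*sin(theta)/g
sin(theta) = sin(61.69 deg) = 0.8804
T = 2*29.17*0.8804 / 9.81
T = 51.3622 / 9.81 = 5.2357 s

5.2357 s


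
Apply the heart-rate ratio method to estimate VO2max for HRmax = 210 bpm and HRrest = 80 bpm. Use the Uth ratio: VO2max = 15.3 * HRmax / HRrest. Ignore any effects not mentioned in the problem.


VO2max = 15.3 * HRmax / HRrest
VO2max = 15.3 * 210 / 80
VO2max = 3213 / 80 = 40.1625 mL/kg/min

40.1625 mL/kg/min


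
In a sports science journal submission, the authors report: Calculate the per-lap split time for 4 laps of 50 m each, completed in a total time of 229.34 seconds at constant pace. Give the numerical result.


Split time = total_time / n_laps = 229.34 / 4
Split time = 57.335 s per lap

57.335 s


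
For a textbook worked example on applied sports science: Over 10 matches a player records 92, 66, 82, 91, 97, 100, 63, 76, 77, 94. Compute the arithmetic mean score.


Average = sum / n
Sum = 838
Average = 838 / 10 = 83.8

83.8


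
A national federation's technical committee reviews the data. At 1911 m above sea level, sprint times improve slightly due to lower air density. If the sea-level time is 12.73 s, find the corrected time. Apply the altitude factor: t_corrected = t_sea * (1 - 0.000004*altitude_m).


Correction factor = 1 - 0.000004 * 1911 = 0.992356
t_corrected = t_sea * factor = 12.73 * 0.992356
t_corrected = 12.6327 s

12.6327 s


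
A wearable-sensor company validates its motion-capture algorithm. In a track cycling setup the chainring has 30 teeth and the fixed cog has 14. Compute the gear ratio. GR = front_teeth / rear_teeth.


GR = front_teeth / rear_teeth
GR = 30 / 14
GR = 2.1429

2.1429


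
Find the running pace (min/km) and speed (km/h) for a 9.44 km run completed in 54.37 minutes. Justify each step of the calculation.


Pace = time / distance = 54.37 min / 9.44 km = 5.7595 min/km
Speed = distance / time_in_hours = 9.44 / 0.9062 hr
Speed = 10.4175 km/h

5.7595 min/km, 10.4175 km/h


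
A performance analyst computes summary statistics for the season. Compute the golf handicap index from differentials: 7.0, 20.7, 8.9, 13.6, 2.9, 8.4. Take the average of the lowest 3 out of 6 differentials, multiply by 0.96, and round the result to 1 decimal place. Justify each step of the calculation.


All differentials: 7.0, 20.7, 8.9, 13.6, 2.9, 8.4
Sorted: 2.9, 7.0, 8.4, 8.9, 13.6, 20.7
Best 3: 2.9, 7.0, 8.4
Average of best = 18.3 / 3 = 6.1
Raw index = 6.1 * 0.96 = 5.856
Handicap index = round(5.856, 1) = 5.9

5.9


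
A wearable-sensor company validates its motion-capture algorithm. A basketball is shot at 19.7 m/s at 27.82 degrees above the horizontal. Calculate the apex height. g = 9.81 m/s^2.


H = (v*sin(theta))^2 / (2*g)
vy = v*sin(theta) = 19.7 * sin(27.82 deg) = 9.1939 m/s
H = vy^2 / (2*g) = 84.5278 / (2*9.81)
H = 84.5278 / 19.62 = 4.3082 m

4.3082 m


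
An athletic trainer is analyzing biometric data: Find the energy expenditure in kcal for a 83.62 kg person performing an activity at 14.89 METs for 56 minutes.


kcal = MET * mass * time_hr
Convert time: 56 min = 0.9333 hr
kcal = 14.89 * 83.62 * 0.9333
kcal = 1162.095 kcal

1162.095 kcal


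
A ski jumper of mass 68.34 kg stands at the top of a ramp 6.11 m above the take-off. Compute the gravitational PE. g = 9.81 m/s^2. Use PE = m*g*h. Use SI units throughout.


PE = m * g * h
PE = 68.34 * 9.81 * 6.11
PE = 670.4154 * 6.11 = 4096.2381 J

4096.2381 J


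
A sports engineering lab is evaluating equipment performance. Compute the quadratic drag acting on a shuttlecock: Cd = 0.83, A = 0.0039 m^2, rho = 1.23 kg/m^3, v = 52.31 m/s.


Fd = 0.5 * Cd * rho * A * v^2
Fd = 0.5 * 0.83 * 1.23 * 0.0039 * 52.31^2
v^2 = 2736.3361
Fd = 0.5 * 0.83 * 1.23 * 0.0039 * 2736.3361 = 5.4474 N

5.4474 N


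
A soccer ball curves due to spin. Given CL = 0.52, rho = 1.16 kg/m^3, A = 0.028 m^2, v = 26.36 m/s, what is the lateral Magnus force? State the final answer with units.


FM = 0.5 * CL * rho * A * v^2
FM = 0.5 * 0.52 * 1.16 * 0.028 * 26.36^2
v^2 = 694.8496
FM = 0.5 * 0.52 * 1.16 * 0.028 * 694.8496 = 5.8679 N

5.8679 N


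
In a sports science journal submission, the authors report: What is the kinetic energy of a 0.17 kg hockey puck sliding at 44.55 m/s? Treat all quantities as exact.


KE = 0.5 * m * v^2
KE = 0.5 * 0.17 * 44.55^2
KE = 0.5 * 0.17 * 1984.7025 = 168.6997 J

168.6997 J


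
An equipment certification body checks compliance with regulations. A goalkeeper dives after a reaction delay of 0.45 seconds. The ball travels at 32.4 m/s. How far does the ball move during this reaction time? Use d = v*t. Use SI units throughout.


d = v * t
d = 32.4 * 0.45
d = 14.58 m

14.58 m


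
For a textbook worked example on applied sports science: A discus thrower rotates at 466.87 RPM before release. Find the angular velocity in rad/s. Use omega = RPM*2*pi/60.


omega = RPM * 2 * pi / 60
omega = 466.87 * 2 * 3.14159 / 60
omega = 2933.4307 / 60 = 48.8905 rad/s

48.8905 rad/s


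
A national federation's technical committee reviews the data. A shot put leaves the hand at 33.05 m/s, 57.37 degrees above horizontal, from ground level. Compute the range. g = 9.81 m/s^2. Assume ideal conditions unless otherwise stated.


R = v^2 * sin(2*theta) / g
Convert angle to radians: theta = 57.37 deg = 1.0013 rad
sin(2*theta) = sin(2.0026) = 0.9082
R = 33.05^2 * 0.9082 / 9.81
R = 1092.3025 * 0.9082 / 9.81 = 101.1261 m

101.1261 m


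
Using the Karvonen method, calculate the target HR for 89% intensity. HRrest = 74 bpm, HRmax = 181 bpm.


Target = HRrest + pct*(HRmax - HRrest)
Heart rate reserve = HRmax - HRrest = 181 - 74 = 107 bpm
Fraction = 89% = 0.89
Target = 74 + 0.89 * 107
Target = 74 + 95.23 = 169.23 bpm

169.23 bpm


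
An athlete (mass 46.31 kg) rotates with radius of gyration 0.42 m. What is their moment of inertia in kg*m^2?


I = m * k^2
I = 46.31 * 0.42^2
I = 46.31 * 0.1764 = 8.1691 kg*m^2

8.1691 kg*m^2


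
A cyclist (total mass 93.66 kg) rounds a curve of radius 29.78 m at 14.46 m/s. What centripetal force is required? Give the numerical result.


Fc = m * v^2 / r
v^2 = 14.46^2 = 209.0916
Fc = 93.66 * 209.0916 / 29.78
Fc = 19583.5193 / 29.78 = 657.6064 N

657.6064 N


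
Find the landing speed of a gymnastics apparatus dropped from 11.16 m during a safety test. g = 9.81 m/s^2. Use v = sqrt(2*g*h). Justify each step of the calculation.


v = sqrt(2 * g * h)
v = sqrt(2 * 9.81 * 11.16)
v = sqrt(218.9592) = 14.7973 m/s

14.7973 m/s


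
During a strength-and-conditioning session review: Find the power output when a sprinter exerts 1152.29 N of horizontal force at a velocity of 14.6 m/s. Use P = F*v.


P = F * v
P = 1152.29 * 14.6
P = 16823.434 W

16823.434 W


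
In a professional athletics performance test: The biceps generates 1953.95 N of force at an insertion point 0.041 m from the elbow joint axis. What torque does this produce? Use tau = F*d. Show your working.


tau = F * d
tau = 1953.95 * 0.041
tau = 80.112 N*m

80.112 N*m


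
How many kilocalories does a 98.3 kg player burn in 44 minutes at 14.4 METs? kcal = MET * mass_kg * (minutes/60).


kcal = MET * mass * time_hr
Convert time: 44 min = 0.7333 hr
kcal = 14.4 * 98.3 * 0.7333
kcal = 1038.048 kcal

1038.048 kcal


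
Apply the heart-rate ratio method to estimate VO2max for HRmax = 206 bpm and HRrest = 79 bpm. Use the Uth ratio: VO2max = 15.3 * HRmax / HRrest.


VO2max = 15.3 * HRmax / HRrest
VO2max = 15.3 * 206 / 79
VO2max = 3151.8 / 79 = 39.8962 mL/kg/min

39.8962 mL/kg/min


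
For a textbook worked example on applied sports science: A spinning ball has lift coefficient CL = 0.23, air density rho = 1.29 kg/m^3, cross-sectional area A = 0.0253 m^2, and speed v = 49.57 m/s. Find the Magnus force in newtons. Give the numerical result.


FM = 0.5 * CL * rho * A * v^2
FM = 0.5 * 0.23 * 1.29 * 0.0253 * 49.57^2
v^2 = 2457.1849
FM = 0.5 * 0.23 * 1.29 * 0.0253 * 2457.1849 = 9.2224 N

9.2224 N


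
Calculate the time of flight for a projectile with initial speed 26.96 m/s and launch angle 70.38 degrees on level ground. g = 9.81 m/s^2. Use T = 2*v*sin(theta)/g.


T = 2*v*sin(theta)/g
sin(theta) = sin(70.38 deg) = 0.9419
T = 2*26.96*0.9419 / 9.81
T = 50.7894 / 9.81 = 5.1773 s

5.1773 s


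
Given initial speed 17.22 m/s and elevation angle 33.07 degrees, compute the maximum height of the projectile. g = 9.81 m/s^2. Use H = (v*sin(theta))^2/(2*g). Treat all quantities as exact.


H = (v*sin(theta))^2 / (2*g)
vy = v*sin(theta) = 17.22 * sin(33.07 deg) = 9.3963 m/s
H = vy^2 / (2*g) = 88.2909 / (2*9.81)
H = 88.2909 / 19.62 = 4.5 m

4.5 m


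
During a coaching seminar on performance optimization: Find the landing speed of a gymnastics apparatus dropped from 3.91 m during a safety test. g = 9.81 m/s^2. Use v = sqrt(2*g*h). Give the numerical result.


v = sqrt(2 * g * h)
v = sqrt(2 * 9.81 * 3.91)
v = sqrt(76.7142) = 8.7587 m/s

8.7587 m/s


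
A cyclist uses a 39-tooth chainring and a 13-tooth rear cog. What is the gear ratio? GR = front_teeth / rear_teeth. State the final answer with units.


GR = front_teeth / rear_teeth
GR = 39 / 13
GR = 3

3


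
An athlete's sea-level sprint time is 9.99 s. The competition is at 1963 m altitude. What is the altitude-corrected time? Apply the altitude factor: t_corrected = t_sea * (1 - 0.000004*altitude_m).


Correction factor = 1 - 0.000004 * 1963 = 0.992148
t_corrected = t_sea * factor = 9.99 * 0.992148
t_corrected = 9.9116 s

9.9116 s


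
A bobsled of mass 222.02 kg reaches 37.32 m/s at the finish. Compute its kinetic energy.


KE = 0.5 * m * v^2
KE = 0.5 * 222.02 * 37.32^2
KE = 0.5 * 222.02 * 1392.7824 = 154612.7742 J

154612.7742 J


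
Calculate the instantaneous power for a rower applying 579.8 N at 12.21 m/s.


P = F * v
P = 579.8 * 12.21
P = 7079.358 W

7079.358 W


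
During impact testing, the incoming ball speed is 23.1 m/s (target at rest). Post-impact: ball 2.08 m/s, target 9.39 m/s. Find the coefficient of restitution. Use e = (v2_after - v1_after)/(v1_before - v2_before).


e = (v2_after - v1_after) / (v1_before - v2_before)
Numerator = 9.39 - 2.08 = 7.31
Denominator = 23.1 - 0 = 23.1
e = 7.31 / 23.1 = 0.3165

0.3165


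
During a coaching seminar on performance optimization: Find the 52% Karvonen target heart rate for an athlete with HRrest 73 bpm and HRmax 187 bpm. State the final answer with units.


Target = HRrest + pct*(HRmax - HRrest)
Heart rate reserve = HRmax - HRrest = 187 - 73 = 114 bpm
Fraction = 52% = 0.52
Target = 73 + 0.52 * 114
Target = 73 + 59.28 = 132.28 bpm

132.28 bpm


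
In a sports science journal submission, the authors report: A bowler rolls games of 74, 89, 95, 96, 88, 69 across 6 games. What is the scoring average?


Average = sum / n
Sum = 511
Average = 511 / 6 = 85.1667

85.1667
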